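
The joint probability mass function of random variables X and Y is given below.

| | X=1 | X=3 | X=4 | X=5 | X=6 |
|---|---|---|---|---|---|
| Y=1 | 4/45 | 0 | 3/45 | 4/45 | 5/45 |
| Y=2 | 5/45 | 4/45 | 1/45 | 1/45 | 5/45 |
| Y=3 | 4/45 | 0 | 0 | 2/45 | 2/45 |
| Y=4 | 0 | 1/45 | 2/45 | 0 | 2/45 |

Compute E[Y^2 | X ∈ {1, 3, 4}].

131/24

P(X ∈ {1, 3, 4}) = 8/15.
Σ Y^2·P over the event = 1·(4/45) + 4·(5/45) + 9·(4/45) + 4·(4/45) + 16·(1/45) + 1·(3/45) + 4·(1/45) + 16·(2/45) = 131/45.
E[Y^2 | X ∈ {1, 3, 4}] = (131/45) / (8/15) = 131/24.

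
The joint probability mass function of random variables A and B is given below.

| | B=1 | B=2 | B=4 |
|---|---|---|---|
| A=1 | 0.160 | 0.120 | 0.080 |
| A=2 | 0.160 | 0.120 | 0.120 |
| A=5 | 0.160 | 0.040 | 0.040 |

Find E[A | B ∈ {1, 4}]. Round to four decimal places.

2.5000

P(B ∈ {1, 4}) = 0.720.
Summing A·P(A=x,B=y) over the conditioning event gives 1.800.
E[A | B ∈ {1, 4}] = (1.800) / (0.720) = 2.5000.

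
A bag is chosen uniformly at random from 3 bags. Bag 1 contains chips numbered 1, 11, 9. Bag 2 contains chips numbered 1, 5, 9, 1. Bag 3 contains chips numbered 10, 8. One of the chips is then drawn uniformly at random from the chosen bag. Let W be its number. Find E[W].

20/3

E[W | bag 1] = (1+11+9)/3 = 7.
E[W | bag 2] = (1+5+9+1)/4 = 4.
E[W | bag 3] = (10+8)/2 = 9.
E[W] = (1/3)·(7) + (1/3)·(4) + (1/3)·(9) = 20/3.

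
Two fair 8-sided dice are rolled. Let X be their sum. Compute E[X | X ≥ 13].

P(X ≥ 13) = 5/32.
Σ over the event: 13·1/16 + 14·3/64 + 15·1/32 + 16·1/64 = 35/16.
E[X | X ≥ 13] = (35/16) / (5/32) = 14.

14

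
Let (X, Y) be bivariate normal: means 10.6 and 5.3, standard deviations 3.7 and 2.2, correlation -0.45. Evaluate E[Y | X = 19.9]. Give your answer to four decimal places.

2.8116

E[Y | X=x] = μ_Y + ρ(σ_Y/σ_X)(x − μ_X) for jointly normal variables.
E[Y | X=19.9] = 5.3 + (-0.45)·(2.2/3.7)·(19.9 − (10.6)) = 5.3 + (-0.26757)·(9.3) = 2.8116.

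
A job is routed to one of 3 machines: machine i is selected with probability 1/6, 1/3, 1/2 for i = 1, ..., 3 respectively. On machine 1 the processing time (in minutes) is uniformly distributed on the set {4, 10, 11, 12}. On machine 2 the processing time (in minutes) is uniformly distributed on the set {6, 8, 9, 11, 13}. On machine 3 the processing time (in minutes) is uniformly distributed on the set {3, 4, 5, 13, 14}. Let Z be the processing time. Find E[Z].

343/40

E[Z | machine 1] = (4+10+11+12)/4 = 37/4.
E[Z | machine 2] = (6+8+9+11+13)/5 = 47/5.
E[Z | machine 3] = (3+4+5+13+14)/5 = 39/5.
By the law of total expectation,
E[Z] = (1/6)·(37/4) + (1/3)·(47/5) + (1/2)·(39/5) = 343/40.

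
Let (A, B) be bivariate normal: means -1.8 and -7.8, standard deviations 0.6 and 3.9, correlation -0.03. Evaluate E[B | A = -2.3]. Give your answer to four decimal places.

-7.7025

The regression of B on A has slope ρ·σ_B/σ_A and passes through (μ_A, μ_B).
E[B | A=-2.3] = -7.8 + (-0.03)·(3.9/0.6)·(-2.3 − (-1.8)) = -7.8 + (-0.195)·(-0.5) = -7.7025.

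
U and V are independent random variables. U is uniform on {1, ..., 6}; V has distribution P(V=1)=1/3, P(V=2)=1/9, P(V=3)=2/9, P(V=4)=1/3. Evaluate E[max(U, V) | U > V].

P(U > V) = 31/54.
Summing max(U,V)·P(x,y) over outcomes with U > V gives 47/18.
E[max(U, V) | U > V] = (47/18) / (31/54) = 141/31.

141/31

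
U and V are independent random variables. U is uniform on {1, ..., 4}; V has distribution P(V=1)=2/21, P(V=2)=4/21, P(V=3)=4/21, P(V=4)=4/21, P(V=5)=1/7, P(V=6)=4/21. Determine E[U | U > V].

P(U > V) = 3/14.
Summing U·P(x,y) over outcomes with U > V gives 31/42.
E[U | U > V] = (31/42) / (3/14) = 31/9.

31/9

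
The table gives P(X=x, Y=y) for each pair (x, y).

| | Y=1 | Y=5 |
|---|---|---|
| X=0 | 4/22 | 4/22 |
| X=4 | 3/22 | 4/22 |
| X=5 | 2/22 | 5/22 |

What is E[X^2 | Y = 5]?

189/13

P(Y = 5) = 13/22.
Σ X^2·P over the event = 0·(4/22) + 16·(4/22) + 25·(5/22) = 189/22.
E[X^2 | Y = 5] = (189/22) / (13/22) = 189/13.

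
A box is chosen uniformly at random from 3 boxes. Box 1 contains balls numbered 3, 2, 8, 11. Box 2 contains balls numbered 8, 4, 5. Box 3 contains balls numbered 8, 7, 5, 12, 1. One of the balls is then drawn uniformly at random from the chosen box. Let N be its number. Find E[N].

E[N | box 1] = (3+2+8+11)/4 = 6.
E[N | box 2] = (8+4+5)/3 = 17/3.
E[N | box 3] = (8+7+5+12+1)/5 = 33/5.
E[N] = (1/3)·(6) + (1/3)·(17/3) + (1/3)·(33/5) = 274/45.

274/45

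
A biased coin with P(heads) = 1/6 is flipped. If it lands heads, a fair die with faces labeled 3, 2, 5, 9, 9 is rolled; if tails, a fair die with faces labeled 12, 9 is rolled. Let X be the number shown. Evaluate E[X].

581/60

E[X | heads] = (3+2+5+9+9)/5 = 28/5.
E[X | tails] = (12+9)/2 = 21/2.
By the law of total expectation,
E[X] = (1/6)·(28/5) + (5/6)·(21/2) = 581/60.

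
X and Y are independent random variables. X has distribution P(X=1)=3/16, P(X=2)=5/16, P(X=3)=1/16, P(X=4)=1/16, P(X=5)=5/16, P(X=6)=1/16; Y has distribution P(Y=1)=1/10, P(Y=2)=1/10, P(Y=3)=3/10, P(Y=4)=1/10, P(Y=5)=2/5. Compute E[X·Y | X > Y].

P(X > Y) = 13/40.
Summing XY·P(x,y) over outcomes with X > Y gives 683/160.
E[X·Y | X > Y] = (683/160) / (13/40) = 683/52.

683/52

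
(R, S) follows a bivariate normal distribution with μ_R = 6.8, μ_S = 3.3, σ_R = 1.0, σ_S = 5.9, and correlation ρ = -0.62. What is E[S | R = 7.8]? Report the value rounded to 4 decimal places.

The regression of S on R has slope ρ·σ_S/σ_R and passes through (μ_R, μ_S).
E[S | R=7.8] = 3.3 + (-0.62)·(5.9/1.0)·(7.8 − (6.8)) = 3.3 + (-3.658)·(1) = -0.3580.

-0.3580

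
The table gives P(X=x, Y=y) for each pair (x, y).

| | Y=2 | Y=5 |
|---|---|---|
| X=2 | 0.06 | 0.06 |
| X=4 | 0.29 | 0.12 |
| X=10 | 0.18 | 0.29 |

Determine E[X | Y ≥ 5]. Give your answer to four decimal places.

7.4468

P(Y ≥ 5) = 0.47.
Σ X·P over the event = 2·(0.06) + 4·(0.12) + 10·(0.29) = 3.50.
E[X | Y ≥ 5] = (3.50) / (0.47) = 7.4468.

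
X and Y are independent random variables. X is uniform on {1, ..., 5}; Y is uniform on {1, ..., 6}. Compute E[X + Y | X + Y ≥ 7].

25/3

P(X + Y ≥ 7) = 1/2.
Summing (X+Y)·P(x,y) over outcomes with X + Y ≥ 7 gives 25/6.
E[X + Y | X + Y ≥ 7] = (25/6) / (1/2) = 25/3.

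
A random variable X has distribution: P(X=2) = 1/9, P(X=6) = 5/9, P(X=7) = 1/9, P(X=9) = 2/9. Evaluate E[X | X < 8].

P(X < 8) = 7/9.
Σ over the event: 2·1/9 + 6·5/9 + 7·1/9 = 13/3.
E[X | X < 8] = (13/3) / (7/9) = 39/7.

39/7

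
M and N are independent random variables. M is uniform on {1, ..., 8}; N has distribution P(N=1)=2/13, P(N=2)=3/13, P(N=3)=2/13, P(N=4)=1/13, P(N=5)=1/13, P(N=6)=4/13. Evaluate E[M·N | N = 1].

P(N = 1) = 2/13.
Summing MN·P(x,y) over outcomes with N = 1 gives 9/13.
E[M·N | N = 1] = (9/13) / (2/13) = 9/2.

9/2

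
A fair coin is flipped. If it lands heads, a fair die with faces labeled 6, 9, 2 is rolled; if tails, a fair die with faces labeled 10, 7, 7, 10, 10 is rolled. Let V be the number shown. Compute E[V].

E[V | heads] = (6+9+2)/3 = 17/3.
E[V | tails] = (10+7+7+10+10)/5 = 44/5.
By the law of total expectation,
E[V] = (1/2)·(17/3) + (1/2)·(44/5) = 217/30.

217/30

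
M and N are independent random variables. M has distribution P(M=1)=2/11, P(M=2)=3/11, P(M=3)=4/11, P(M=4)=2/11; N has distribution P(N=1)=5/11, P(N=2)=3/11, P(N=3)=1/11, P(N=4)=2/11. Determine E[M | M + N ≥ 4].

131/45

P(M + N ≥ 4) = 90/121.
Summing M·P(x,y) over outcomes with M + N ≥ 4 gives 262/121.
E[M | M + N ≥ 4] = (262/121) / (90/121) = 131/45.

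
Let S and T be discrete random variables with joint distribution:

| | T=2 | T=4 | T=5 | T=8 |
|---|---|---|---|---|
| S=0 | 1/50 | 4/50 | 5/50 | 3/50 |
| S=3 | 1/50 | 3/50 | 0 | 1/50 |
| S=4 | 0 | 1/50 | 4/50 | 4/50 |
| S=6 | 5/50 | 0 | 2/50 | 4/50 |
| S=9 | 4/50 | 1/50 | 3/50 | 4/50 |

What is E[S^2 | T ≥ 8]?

P(T ≥ 8) = 8/25.
Summing S^2·P(S=x,T=y) over the conditioning event gives 541/50.
E[S^2 | T ≥ 8] = (541/50) / (8/25) = 541/16.

541/16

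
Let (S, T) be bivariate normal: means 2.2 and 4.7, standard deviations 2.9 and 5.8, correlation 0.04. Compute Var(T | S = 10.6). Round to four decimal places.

33.5862

For a bivariate normal, Var(T | S=x) = σ_T²(1 − ρ²).
Var(T | S=10.6) = (5.8)²·(1 − (0.04)²) = 33.64·0.9984 = 33.5862.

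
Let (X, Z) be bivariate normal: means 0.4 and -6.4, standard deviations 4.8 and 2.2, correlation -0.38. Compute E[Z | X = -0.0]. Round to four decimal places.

-6.3303

E[Z | X=x] = μ_Z + ρ(σ_Z/σ_X)(x − μ_X) for jointly normal variables.
E[Z | X=-0.0] = -6.4 + (-0.38)·(2.2/4.8)·(-0.0 − (0.4)) = -6.4 + (-0.17417)·(-0.4) = -6.3303.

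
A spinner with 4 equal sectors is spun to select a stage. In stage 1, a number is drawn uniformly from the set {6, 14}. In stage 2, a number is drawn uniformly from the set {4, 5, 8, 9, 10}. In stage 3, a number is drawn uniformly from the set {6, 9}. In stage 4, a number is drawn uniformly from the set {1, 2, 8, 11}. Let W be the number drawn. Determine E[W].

151/20

E[W | stage 1] = (6+14)/2 = 10.
E[W | stage 2] = (4+5+8+9+10)/5 = 36/5.
E[W | stage 3] = (6+9)/2 = 15/2.
E[W | stage 4] = (1+2+8+11)/4 = 11/2.
By the law of total expectation,
E[W] = (1/4)·(10) + (1/4)·(36/5) + (1/4)·(15/2) + (1/4)·(11/2) = 151/20.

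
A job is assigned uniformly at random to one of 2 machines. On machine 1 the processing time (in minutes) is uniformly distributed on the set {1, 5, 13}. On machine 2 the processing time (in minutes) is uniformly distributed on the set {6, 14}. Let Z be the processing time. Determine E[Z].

E[Z | machine 1] = (1+5+13)/3 = 19/3.
E[Z | machine 2] = (6+14)/2 = 10.
By the law of total expectation,
E[Z] = (1/2)·(19/3) + (1/2)·(10) = 49/6.

49/6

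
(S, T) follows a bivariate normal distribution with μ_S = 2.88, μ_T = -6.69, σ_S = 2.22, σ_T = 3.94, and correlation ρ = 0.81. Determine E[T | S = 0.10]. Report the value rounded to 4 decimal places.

The regression of T on S has slope ρ·σ_T/σ_S and passes through (μ_S, μ_T).
E[T | S=0.10] = -6.69 + (0.81)·(3.94/2.22)·(0.10 − (2.88)) = -6.69 + (1.43757)·(-2.78) = -10.6864.

-10.6864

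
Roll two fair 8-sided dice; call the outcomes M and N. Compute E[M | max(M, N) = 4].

Outcomes with max(M, N) = 4: (1,4), (2,4), (3,4), (4,1), (4,2), (4,3), (4,4), each with probability 1/64.
E[M | max(M, N) = 4] = (1 + 2 + 3 + 4 + 4 + 4 + 4) / 7 = 22/7.

22/7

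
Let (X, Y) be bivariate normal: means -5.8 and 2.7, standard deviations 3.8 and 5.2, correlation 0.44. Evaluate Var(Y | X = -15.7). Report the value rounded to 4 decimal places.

The conditional variance in a bivariate normal is σ_Y²(1 − ρ²), independent of x.
Var(Y | X=-15.7) = (5.2)²·(1 − (0.44)²) = 27.04·0.8064 = 21.8051.

21.8051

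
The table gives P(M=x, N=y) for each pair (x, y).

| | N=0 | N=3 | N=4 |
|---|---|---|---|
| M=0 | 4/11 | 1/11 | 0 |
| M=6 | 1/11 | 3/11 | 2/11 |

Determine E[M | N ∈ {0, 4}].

P(N ∈ {0, 4}) = 7/11.
Σ M·P over the event = 0·(4/11) + 6·(1/11) + 6·(2/11) = 18/11.
E[M | N ∈ {0, 4}] = (18/11) / (7/11) = 18/7.

18/7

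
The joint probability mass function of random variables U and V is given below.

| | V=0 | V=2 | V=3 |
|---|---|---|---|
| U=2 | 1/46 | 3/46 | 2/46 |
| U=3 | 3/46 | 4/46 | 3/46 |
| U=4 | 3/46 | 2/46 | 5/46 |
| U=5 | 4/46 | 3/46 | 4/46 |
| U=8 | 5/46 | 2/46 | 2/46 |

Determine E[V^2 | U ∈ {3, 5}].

13/3

P(U ∈ {3, 5}) = 21/46.
Σ V^2·P over the event = 0·(3/46) + 4·(4/46) + 9·(3/46) + 0·(4/46) + 4·(3/46) + 9·(4/46) = 91/46.
E[V^2 | U ∈ {3, 5}] = (91/46) / (21/46) = 13/3.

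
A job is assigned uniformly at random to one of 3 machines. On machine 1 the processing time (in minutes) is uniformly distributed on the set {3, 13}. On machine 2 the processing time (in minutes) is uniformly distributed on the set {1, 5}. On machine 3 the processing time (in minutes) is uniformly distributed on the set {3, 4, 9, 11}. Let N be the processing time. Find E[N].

71/12

E[N | machine 1] = (3+13)/2 = 8.
E[N | machine 2] = (1+5)/2 = 3.
E[N | machine 3] = (3+4+9+11)/4 = 27/4.
By the law of total expectation,
E[N] = (1/3)·(8) + (1/3)·(3) + (1/3)·(27/4) = 71/12.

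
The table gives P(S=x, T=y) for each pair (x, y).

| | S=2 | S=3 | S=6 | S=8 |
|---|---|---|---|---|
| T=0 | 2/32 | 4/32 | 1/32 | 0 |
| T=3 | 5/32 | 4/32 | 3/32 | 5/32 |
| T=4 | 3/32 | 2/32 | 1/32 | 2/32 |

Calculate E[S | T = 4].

17/4

P(T = 4) = 1/4.
Σ S·P over the event = 2·(3/32) + 3·(2/32) + 6·(1/32) + 8·(2/32) = 17/16.
E[S | T = 4] = (17/16) / (1/4) = 17/4.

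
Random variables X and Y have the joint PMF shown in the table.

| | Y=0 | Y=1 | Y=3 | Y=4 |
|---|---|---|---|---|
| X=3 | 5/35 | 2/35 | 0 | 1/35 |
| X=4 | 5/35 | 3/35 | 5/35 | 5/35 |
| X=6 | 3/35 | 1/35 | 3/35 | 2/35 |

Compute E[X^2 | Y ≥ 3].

P(Y ≥ 3) = 16/35.
Σ X^2·P over the event = 9·(1/35) + 16·(5/35) + 16·(5/35) + 36·(3/35) + 36·(2/35) = 349/35.
E[X^2 | Y ≥ 3] = (349/35) / (16/35) = 349/16.

349/16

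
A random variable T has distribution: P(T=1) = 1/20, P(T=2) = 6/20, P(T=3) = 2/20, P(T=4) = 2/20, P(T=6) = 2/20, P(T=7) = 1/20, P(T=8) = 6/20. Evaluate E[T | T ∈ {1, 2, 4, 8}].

P(T ∈ {1, 2, 4, 8}) = 3/4.
Σ over the event: 1·1/20 + 2·3/10 + 4·1/10 + 8·3/10 = 69/20.
E[T | T ∈ {1, 2, 4, 8}] = (69/20) / (3/4) = 23/5.

23/5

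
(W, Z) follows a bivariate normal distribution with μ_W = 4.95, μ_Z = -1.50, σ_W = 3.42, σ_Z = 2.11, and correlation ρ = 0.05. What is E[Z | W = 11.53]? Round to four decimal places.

-1.2970

E[Z | W=x] = μ_Z + ρ(σ_Z/σ_W)(x − μ_W) for jointly normal variables.
E[Z | W=11.53] = -1.50 + (0.05)·(2.11/3.42)·(11.53 − (4.95)) = -1.50 + (0.030848)·(6.58) = -1.2970.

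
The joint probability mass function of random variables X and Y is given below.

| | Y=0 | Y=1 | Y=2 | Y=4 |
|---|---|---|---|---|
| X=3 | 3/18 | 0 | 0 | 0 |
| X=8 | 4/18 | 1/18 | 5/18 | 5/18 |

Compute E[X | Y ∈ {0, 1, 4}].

P(Y ∈ {0, 1, 4}) = 13/18.
Σ X·P over the event = 3·(3/18) + 8·(4/18) + 8·(1/18) + 8·(5/18) = 89/18.
E[X | Y ∈ {0, 1, 4}] = (89/18) / (13/18) = 89/13.

89/13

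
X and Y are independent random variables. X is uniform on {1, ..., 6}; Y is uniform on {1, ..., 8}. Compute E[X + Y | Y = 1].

Outcomes with Y = 1: (1,1), (2,1), (3,1), (4,1), (5,1), (6,1), each with probability 1/48.
E[X + Y | Y = 1] = (2 + 3 + 4 + 5 + 6 + 7) / 6 = 9/2.

9/2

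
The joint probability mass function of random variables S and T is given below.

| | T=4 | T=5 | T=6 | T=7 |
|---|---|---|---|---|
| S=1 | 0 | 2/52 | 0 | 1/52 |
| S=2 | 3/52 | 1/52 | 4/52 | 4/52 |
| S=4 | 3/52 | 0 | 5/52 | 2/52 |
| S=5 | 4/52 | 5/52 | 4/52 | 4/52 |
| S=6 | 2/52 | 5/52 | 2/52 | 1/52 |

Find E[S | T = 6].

4

P(T = 6) = 15/52.
Σ S·P over the event = 2·(4/52) + 4·(5/52) + 5·(4/52) + 6·(2/52) = 15/13.
E[S | T = 6] = (15/13) / (15/52) = 4.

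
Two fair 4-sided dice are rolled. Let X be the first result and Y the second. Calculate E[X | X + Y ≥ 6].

Outcomes with X + Y ≥ 6: (2,4), (3,3), (3,4), (4,2), (4,3), (4,4), each with probability 1/16.
E[X | X + Y ≥ 6] = (2 + 3 + 3 + 4 + 4 + 4) / 6 = 10/3.

10/3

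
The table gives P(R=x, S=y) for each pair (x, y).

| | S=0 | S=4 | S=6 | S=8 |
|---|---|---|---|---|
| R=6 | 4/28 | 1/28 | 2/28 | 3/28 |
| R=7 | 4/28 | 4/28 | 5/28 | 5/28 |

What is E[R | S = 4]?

P(S = 4) = 5/28.
Σ R·P over the event = 6·(1/28) + 7·(4/28) = 17/14.
E[R | S = 4] = (17/14) / (5/28) = 34/5.

34/5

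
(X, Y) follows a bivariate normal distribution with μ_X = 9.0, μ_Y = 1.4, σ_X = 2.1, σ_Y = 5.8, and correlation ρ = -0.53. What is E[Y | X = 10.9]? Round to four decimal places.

The regression of Y on X has slope ρ·σ_Y/σ_X and passes through (μ_X, μ_Y).
E[Y | X=10.9] = 1.4 + (-0.53)·(5.8/2.1)·(10.9 − (9.0)) = 1.4 + (-1.4638)·(1.9) = -1.3812.

-1.3812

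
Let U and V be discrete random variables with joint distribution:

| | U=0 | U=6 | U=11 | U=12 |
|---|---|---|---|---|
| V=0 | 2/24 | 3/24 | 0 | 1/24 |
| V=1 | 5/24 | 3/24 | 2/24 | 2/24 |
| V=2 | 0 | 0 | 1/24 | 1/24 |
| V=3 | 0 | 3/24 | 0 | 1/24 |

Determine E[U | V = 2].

23/2

P(V = 2) = 1/12.
Σ U·P over the event = 11·(1/24) + 12·(1/24) = 23/24.
E[U | V = 2] = (23/24) / (1/12) = 23/2.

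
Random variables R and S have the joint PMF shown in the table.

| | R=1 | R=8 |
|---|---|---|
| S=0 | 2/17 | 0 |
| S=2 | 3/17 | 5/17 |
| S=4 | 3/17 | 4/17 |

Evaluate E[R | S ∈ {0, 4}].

P(S ∈ {0, 4}) = 9/17.
Summing R·P(R=x,S=y) over the conditioning event gives 37/17.
E[R | S ∈ {0, 4}] = (37/17) / (9/17) = 37/9.

37/9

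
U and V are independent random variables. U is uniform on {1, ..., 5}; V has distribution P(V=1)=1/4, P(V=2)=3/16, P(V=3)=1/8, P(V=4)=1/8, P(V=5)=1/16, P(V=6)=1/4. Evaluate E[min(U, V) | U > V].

54/31

P(U > V) = 31/80.
Summing min(U,V)·P(x,y) over outcomes with U > V gives 27/40.
E[min(U, V) | U > V] = (27/40) / (31/80) = 54/31.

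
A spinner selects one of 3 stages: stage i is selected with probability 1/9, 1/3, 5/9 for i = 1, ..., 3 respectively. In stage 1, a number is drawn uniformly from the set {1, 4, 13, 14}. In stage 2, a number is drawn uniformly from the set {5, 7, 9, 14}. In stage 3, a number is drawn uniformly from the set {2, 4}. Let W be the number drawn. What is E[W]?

197/36

E[W | stage 1] = (1+4+13+14)/4 = 8.
E[W | stage 2] = (5+7+9+14)/4 = 35/4.
E[W | stage 3] = (2+4)/2 = 3.
E[W] = (1/9)·(8) + (1/3)·(35/4) + (5/9)·(3) = 197/36.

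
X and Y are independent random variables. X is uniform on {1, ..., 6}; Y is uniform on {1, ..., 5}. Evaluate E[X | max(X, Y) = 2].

5/3

Outcomes with max(X, Y) = 2: (1,2), (2,1), (2,2), each with probability 1/30.
E[X | max(X, Y) = 2] = (1 + 2 + 2) / 3 = 5/3.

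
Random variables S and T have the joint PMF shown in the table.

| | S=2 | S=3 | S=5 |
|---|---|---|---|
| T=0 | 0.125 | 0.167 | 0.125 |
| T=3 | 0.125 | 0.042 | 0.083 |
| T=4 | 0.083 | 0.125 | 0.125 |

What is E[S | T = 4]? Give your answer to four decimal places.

P(T = 4) = 0.333.
Σ S·P over the event = 2·(0.083) + 3·(0.125) + 5·(0.125) = 1.166.
E[S | T = 4] = (1.166) / (0.333) = 3.5015.

3.5015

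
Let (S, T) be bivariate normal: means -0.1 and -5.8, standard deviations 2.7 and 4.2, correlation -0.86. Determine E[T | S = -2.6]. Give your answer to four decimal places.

For a bivariate normal, E[T | S=x] = μ_T + ρ·(σ_T/σ_S)·(x − μ_S).
E[T | S=-2.6] = -5.8 + (-0.86)·(4.2/2.7)·(-2.6 − (-0.1)) = -5.8 + (-1.33778)·(-2.5) = -2.4556.

-2.4556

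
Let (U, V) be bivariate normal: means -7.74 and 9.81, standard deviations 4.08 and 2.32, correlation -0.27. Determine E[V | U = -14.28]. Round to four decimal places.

For a bivariate normal, E[V | U=x] = μ_V + ρ·(σ_V/σ_U)·(x − μ_U).
E[V | U=-14.28] = 9.81 + (-0.27)·(2.32/4.08)·(-14.28 − (-7.74)) = 9.81 + (-0.15353)·(-6.54) = 10.8141.

10.8141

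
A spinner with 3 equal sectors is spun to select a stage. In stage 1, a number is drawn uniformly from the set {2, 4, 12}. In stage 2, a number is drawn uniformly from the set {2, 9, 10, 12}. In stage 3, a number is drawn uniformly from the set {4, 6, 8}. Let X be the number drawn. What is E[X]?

E[X | stage 1] = (2+4+12)/3 = 6.
E[X | stage 2] = (2+9+10+12)/4 = 33/4.
E[X | stage 3] = (4+6+8)/3 = 6.
E[X] = (1/3)·(6) + (1/3)·(33/4) + (1/3)·(6) = 27/4.

27/4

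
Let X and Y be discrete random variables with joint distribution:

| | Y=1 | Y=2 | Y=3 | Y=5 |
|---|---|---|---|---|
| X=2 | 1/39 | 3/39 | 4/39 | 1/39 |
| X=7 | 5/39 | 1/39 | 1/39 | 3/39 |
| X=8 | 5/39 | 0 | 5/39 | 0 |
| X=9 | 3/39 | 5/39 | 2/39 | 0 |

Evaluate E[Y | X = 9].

P(X = 9) = 10/39.
Σ Y·P over the event = 1·(3/39) + 2·(5/39) + 3·(2/39) = 19/39.
E[Y | X = 9] = (19/39) / (10/39) = 19/10.

19/10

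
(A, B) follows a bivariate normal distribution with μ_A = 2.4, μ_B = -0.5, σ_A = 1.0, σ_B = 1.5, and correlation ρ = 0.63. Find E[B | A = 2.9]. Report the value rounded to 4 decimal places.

-0.0275

The regression of B on A has slope ρ·σ_B/σ_A and passes through (μ_A, μ_B).
E[B | A=2.9] = -0.5 + (0.63)·(1.5/1.0)·(2.9 − (2.4)) = -0.5 + (0.945)·(0.5) = -0.0275.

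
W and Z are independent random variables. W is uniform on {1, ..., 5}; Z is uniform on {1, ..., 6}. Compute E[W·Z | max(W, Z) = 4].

P(max(W, Z) = 4) = 7/30.
Summing WZ·P(x,y) over outcomes with max(W, Z) = 4 gives 32/15.
E[W·Z | max(W, Z) = 4] = (32/15) / (7/30) = 64/7.

64/7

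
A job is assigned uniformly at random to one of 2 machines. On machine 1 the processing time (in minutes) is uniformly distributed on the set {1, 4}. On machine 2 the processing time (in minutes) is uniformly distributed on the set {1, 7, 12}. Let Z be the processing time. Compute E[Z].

E[Z | machine 1] = (1+4)/2 = 5/2.
E[Z | machine 2] = (1+7+12)/3 = 20/3.
E[Z] = (1/2)·(5/2) + (1/2)·(20/3) = 55/12.

55/12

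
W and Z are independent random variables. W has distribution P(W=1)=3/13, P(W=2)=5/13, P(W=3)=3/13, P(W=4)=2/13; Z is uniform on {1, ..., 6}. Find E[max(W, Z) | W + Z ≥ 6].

208/43

P(W + Z ≥ 6) = 43/78.
Summing max(W,Z)·P(x,y) over outcomes with W + Z ≥ 6 gives 8/3.
E[max(W, Z) | W + Z ≥ 6] = (8/3) / (43/78) = 208/43.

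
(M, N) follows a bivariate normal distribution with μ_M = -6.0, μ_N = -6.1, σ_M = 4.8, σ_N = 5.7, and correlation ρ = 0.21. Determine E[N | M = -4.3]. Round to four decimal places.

-5.6761

E[N | M=x] = μ_N + ρ(σ_N/σ_M)(x − μ_M) for jointly normal variables.
E[N | M=-4.3] = -6.1 + (0.21)·(5.7/4.8)·(-4.3 − (-6.0)) = -6.1 + (0.24938)·(1.7) = -5.6761.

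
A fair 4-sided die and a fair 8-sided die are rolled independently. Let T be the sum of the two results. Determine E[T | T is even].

7

P(T is even) = 1/2.
Σ over the event: 2·1/32 + 4·3/32 + 6·1/8 + 8·1/8 + 10·3/32 + 12·1/32 = 7/2.
E[T | T is even] = (7/2) / (1/2) = 7.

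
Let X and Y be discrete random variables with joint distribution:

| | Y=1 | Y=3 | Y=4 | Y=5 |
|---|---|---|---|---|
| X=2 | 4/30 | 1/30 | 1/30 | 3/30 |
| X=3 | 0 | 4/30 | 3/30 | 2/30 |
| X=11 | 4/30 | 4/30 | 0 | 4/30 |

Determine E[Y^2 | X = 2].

104/9

P(X = 2) = 3/10.
Σ Y^2·P over the event = 1·(4/30) + 9·(1/30) + 16·(1/30) + 25·(3/30) = 52/15.
E[Y^2 | X = 2] = (52/15) / (3/10) = 104/9.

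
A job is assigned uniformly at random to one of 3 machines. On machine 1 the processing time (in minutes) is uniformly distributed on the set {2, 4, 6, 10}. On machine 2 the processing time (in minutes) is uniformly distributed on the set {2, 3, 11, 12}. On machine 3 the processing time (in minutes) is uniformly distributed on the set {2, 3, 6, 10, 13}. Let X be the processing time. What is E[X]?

193/30

E[X | machine 1] = (2+4+6+10)/4 = 11/2.
E[X | machine 2] = (2+3+11+12)/4 = 7.
E[X | machine 3] = (2+3+6+10+13)/5 = 34/5.
E[X] = (1/3)·(11/2) + (1/3)·(7) + (1/3)·(34/5) = 193/30.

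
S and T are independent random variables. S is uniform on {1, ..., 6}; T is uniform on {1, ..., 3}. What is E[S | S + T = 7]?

5

Outcomes with S + T = 7: (4,3), (5,2), (6,1), each with probability 1/18.
E[S | S + T = 7] = (4 + 5 + 6) / 3 = 5.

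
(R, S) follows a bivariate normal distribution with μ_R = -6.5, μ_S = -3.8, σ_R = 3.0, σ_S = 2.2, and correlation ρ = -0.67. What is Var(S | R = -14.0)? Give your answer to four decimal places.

Var(S | R=x) = (1 − ρ²)·σ_S².
Var(S | R=-14.0) = (2.2)²·(1 − (-0.67)²) = 4.84·0.5511 = 2.6673.

2.6673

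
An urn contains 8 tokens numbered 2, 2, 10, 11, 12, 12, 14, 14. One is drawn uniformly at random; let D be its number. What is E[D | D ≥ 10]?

P(D ≥ 10) = 3/4.
Σ over the event: 10·1/8 + 11·1/8 + 12·1/4 + 14·1/4 = 73/8.
E[D | D ≥ 10] = (73/8) / (3/4) = 73/6.

73/6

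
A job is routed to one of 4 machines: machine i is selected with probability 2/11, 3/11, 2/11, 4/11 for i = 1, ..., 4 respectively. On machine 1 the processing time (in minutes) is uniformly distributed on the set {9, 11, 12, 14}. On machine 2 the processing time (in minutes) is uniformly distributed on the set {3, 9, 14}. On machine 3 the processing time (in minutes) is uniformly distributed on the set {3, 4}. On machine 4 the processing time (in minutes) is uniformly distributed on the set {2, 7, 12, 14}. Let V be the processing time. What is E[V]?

E[V | machine 1] = (9+11+12+14)/4 = 23/2.
E[V | machine 2] = (3+9+14)/3 = 26/3.
E[V | machine 3] = (3+4)/2 = 7/2.
E[V | machine 4] = (2+7+12+14)/4 = 35/4.
By the law of total expectation,
E[V] = (2/11)·(23/2) + (3/11)·(26/3) + (2/11)·(7/2) + (4/11)·(35/4) = 91/11.

91/11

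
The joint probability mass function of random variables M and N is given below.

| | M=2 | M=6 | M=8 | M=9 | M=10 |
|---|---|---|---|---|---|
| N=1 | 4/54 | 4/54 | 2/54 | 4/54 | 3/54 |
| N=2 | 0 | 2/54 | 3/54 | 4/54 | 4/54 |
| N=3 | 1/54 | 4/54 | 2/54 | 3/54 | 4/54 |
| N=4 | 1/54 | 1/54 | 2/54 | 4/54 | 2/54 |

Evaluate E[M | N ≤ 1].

P(N ≤ 1) = 17/54.
Σ M·P over the event = 2·(4/54) + 6·(4/54) + 8·(2/54) + 9·(4/54) + 10·(3/54) = 19/9.
E[M | N ≤ 1] = (19/9) / (17/54) = 114/17.

114/17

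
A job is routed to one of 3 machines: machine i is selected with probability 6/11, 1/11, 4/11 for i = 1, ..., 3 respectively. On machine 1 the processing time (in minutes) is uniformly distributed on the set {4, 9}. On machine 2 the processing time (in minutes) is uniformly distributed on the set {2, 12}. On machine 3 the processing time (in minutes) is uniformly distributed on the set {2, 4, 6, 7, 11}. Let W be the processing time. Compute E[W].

E[W | machine 1] = (4+9)/2 = 13/2.
E[W | machine 2] = (2+12)/2 = 7.
E[W | machine 3] = (2+4+6+7+11)/5 = 6.
By the law of total expectation,
E[W] = (6/11)·(13/2) + (1/11)·(7) + (4/11)·(6) = 70/11.

70/11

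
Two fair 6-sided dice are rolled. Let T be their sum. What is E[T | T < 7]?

14/3

P(T < 7) = 5/12.
Σ over the event: 2·1/36 + 3·1/18 + 4·1/12 + 5·1/9 + 6·5/36 = 35/18.
E[T | T < 7] = (35/18) / (5/12) = 14/3.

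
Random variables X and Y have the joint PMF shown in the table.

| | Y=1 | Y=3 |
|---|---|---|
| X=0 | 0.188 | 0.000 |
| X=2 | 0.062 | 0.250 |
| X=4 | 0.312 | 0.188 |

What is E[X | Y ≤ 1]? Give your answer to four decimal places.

2.4413

P(Y ≤ 1) = 0.562.
Summing X·P(X=x,Y=y) over the conditioning event gives 1.372.
E[X | Y ≤ 1] = (1.372) / (0.562) = 2.4413.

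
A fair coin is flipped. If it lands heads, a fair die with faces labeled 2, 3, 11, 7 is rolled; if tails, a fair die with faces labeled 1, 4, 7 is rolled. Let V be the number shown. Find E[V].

E[V | heads] = (2+3+11+7)/4 = 23/4.
E[V | tails] = (1+4+7)/3 = 4.
By the law of total expectation,
E[V] = (1/2)·(23/4) + (1/2)·(4) = 39/8.

39/8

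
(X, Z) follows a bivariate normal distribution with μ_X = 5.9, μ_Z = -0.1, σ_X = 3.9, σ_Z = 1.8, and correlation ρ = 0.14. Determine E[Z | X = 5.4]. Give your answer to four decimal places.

-0.1323

E[Z | X=x] = μ_Z + ρ(σ_Z/σ_X)(x − μ_X) for jointly normal variables.
E[Z | X=5.4] = -0.1 + (0.14)·(1.8/3.9)·(5.4 − (5.9)) = -0.1 + (0.064615)·(-0.5) = -0.1323.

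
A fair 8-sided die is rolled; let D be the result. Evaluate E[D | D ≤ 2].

Given D ≤ 2, D is equally likely to be any of {1, 2}.
E[D | D ≤ 2] = (1 + 2) / 2 = 3/2.

3/2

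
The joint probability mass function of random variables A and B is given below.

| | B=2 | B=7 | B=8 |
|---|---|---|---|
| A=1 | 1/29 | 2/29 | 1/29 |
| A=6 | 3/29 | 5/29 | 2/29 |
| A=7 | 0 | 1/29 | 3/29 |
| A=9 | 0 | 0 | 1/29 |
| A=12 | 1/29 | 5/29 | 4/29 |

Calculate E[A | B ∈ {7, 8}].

P(B ∈ {7, 8}) = 24/29.
Summing A·P(A=x,B=y) over the conditioning event gives 190/29.
E[A | B ∈ {7, 8}] = (190/29) / (24/29) = 95/12.

95/12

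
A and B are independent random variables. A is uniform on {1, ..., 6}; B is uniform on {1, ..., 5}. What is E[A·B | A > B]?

P(A > B) = 1/2.
Summing AB·P(x,y) over outcomes with A > B gives 35/6.
E[A·B | A > B] = (35/6) / (1/2) = 35/3.

35/3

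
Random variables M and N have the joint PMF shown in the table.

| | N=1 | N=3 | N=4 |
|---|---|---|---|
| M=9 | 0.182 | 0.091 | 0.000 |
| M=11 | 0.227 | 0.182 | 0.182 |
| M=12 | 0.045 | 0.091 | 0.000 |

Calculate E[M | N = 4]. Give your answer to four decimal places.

P(N = 4) = 0.182.
Σ M·P over the event = 11·(0.182) = 2.002.
E[M | N = 4] = (2.002) / (0.182) = 11.0000.

11.0000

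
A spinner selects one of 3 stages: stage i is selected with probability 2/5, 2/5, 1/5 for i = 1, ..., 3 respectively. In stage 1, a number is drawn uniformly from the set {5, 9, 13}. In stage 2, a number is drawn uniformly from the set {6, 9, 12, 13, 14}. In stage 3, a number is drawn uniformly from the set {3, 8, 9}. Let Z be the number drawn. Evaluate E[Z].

694/75

E[Z | stage 1] = (5+9+13)/3 = 9.
E[Z | stage 2] = (6+9+12+13+14)/5 = 54/5.
E[Z | stage 3] = (3+8+9)/3 = 20/3.
By the law of total expectation,
E[Z] = (2/5)·(9) + (2/5)·(54/5) + (1/5)·(20/3) = 694/75.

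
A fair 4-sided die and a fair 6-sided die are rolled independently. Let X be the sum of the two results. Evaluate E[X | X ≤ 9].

P(X ≤ 9) = 23/24.
Σ over the event: 2·1/24 + 3·1/12 + 4·1/8 + 5·1/6 + 6·1/6 + 7·1/6 + 8·1/8 + 9·1/12 = 67/12.
E[X | X ≤ 9] = (67/12) / (23/24) = 134/23.

134/23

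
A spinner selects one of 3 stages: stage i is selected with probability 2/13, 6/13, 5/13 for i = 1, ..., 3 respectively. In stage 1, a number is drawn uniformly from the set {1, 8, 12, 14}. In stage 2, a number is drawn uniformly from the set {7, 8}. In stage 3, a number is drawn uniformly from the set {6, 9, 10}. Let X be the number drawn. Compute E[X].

625/78

E[X | stage 1] = (1+8+12+14)/4 = 35/4.
E[X | stage 2] = (7+8)/2 = 15/2.
E[X | stage 3] = (6+9+10)/3 = 25/3.
E[X] = (2/13)·(35/4) + (6/13)·(15/2) + (5/13)·(25/3) = 625/78.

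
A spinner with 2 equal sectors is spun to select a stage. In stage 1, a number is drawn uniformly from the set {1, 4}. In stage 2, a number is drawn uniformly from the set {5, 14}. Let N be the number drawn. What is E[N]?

E[N | stage 1] = (1+4)/2 = 5/2.
E[N | stage 2] = (5+14)/2 = 19/2.
By the law of total expectation,
E[N] = (1/2)·(5/2) + (1/2)·(19/2) = 6.

6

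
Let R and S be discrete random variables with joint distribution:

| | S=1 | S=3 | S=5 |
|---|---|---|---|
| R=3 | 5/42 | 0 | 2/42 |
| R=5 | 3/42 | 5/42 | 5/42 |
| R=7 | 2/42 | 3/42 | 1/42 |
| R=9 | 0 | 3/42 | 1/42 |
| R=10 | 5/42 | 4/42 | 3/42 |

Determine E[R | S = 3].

113/15

P(S = 3) = 5/14.
Σ R·P over the event = 5·(5/42) + 7·(3/42) + 9·(3/42) + 10·(4/42) = 113/42.
E[R | S = 3] = (113/42) / (5/14) = 113/15.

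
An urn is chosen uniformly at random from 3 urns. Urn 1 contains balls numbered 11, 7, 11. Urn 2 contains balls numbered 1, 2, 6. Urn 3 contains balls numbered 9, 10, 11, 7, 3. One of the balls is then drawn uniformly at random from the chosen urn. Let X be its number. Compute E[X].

E[X | urn 1] = (11+7+11)/3 = 29/3.
E[X | urn 2] = (1+2+6)/3 = 3.
E[X | urn 3] = (9+10+11+7+3)/5 = 8.
By the law of total expectation,
E[X] = (1/3)·(29/3) + (1/3)·(3) + (1/3)·(8) = 62/9.

62/9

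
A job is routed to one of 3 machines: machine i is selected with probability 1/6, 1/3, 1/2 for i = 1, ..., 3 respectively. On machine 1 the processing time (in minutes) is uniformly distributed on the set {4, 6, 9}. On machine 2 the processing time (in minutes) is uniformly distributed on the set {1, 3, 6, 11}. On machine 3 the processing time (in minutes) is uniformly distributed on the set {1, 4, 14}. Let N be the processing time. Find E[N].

215/36

E[N | machine 1] = (4+6+9)/3 = 19/3.
E[N | machine 2] = (1+3+6+11)/4 = 21/4.
E[N | machine 3] = (1+4+14)/3 = 19/3.
By the law of total expectation,
E[N] = (1/6)·(19/3) + (1/3)·(21/4) + (1/2)·(19/3) = 215/36.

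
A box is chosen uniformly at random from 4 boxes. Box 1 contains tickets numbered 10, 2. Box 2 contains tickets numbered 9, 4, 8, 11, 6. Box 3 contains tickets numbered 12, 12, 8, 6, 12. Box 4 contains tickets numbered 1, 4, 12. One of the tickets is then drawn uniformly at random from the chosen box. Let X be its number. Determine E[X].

E[X | box 1] = (10+2)/2 = 6.
E[X | box 2] = (9+4+8+11+6)/5 = 38/5.
E[X | box 3] = (12+12+8+6+12)/5 = 10.
E[X | box 4] = (1+4+12)/3 = 17/3.
E[X] = (1/4)·(6) + (1/4)·(38/5) + (1/4)·(10) + (1/4)·(17/3) = 439/60.

439/60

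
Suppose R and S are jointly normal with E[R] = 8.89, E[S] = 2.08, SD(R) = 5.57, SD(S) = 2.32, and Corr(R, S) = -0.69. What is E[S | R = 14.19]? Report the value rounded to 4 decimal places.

0.5568

For a bivariate normal, E[S | R=x] = μ_S + ρ·(σ_S/σ_R)·(x − μ_R).
E[S | R=14.19] = 2.08 + (-0.69)·(2.32/5.57)·(14.19 − (8.89)) = 2.08 + (-0.2874)·(5.3) = 0.5568.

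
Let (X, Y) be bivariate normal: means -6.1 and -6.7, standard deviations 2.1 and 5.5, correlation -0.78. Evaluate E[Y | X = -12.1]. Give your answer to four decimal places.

5.5571

E[Y | X=x] = μ_Y + ρ(σ_Y/σ_X)(x − μ_X) for jointly normal variables.
E[Y | X=-12.1] = -6.7 + (-0.78)·(5.5/2.1)·(-12.1 − (-6.1)) = -6.7 + (-2.042857)·(-6) = 5.5571.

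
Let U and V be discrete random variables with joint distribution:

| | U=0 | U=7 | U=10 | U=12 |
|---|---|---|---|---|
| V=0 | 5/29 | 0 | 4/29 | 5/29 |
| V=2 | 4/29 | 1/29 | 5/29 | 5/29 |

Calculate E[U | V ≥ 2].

39/5

P(V ≥ 2) = 15/29.
Σ U·P over the event = 0·(4/29) + 7·(1/29) + 10·(5/29) + 12·(5/29) = 117/29.
E[U | V ≥ 2] = (117/29) / (15/29) = 39/5.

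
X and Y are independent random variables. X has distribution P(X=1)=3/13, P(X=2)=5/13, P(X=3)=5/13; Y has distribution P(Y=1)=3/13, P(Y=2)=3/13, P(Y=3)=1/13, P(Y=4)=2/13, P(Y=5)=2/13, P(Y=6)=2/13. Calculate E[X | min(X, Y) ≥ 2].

P(min(X, Y) ≥ 2) = 100/169.
Summing X·P(x,y) over outcomes with min(X, Y) ≥ 2 gives 250/169.
E[X | min(X, Y) ≥ 2] = (250/169) / (100/169) = 5/2.

5/2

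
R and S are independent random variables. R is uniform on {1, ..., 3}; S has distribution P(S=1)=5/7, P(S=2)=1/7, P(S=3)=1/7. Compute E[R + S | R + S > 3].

22/5

P(R + S > 3) = 10/21.
Summing (R+S)·P(x,y) over outcomes with R + S > 3 gives 44/21.
E[R + S | R + S > 3] = (44/21) / (10/21) = 22/5.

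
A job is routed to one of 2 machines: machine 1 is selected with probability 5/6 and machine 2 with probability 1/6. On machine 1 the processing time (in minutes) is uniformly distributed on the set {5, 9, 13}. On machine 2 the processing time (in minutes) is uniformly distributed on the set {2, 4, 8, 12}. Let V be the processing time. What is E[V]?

103/12

E[V | machine 1] = (5+9+13)/3 = 9.
E[V | machine 2] = (2+4+8+12)/4 = 13/2.
By the law of total expectation,
E[V] = (5/6)·(9) + (1/6)·(13/2) = 103/12.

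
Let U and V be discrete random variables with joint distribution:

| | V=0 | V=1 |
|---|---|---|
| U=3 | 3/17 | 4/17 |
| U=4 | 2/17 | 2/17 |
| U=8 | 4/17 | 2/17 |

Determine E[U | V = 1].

9/2

P(V = 1) = 8/17.
Σ U·P over the event = 3·(4/17) + 4·(2/17) + 8·(2/17) = 36/17.
E[U | V = 1] = (36/17) / (8/17) = 9/2.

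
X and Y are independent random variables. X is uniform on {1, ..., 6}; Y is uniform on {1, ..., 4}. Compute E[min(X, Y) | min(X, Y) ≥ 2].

41/15

P(min(X, Y) ≥ 2) = 5/8.
Summing min(X,Y)·P(x,y) over outcomes with min(X, Y) ≥ 2 gives 41/24.
E[min(X, Y) | min(X, Y) ≥ 2] = (41/24) / (5/8) = 41/15.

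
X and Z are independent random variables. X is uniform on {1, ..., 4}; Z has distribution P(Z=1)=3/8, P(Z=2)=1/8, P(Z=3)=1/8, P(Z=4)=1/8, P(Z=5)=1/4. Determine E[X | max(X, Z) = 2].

9/5

P(max(X, Z) = 2) = 5/32.
Summing X·P(x,y) over outcomes with max(X, Z) = 2 gives 9/32.
E[X | max(X, Z) = 2] = (9/32) / (5/32) = 9/5.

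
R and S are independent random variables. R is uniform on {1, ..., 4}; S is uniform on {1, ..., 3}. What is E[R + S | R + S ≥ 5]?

Outcomes with R + S ≥ 5: (2,3), (3,2), (3,3), (4,1), (4,2), (4,3), each with probability 1/12.
E[R + S | R + S ≥ 5] = (5 + 5 + 6 + 5 + 6 + 7) / 6 = 17/3.

17/3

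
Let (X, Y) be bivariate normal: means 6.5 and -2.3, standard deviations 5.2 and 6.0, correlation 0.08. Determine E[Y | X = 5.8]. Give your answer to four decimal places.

-2.3646

E[Y | X=x] = μ_Y + ρ(σ_Y/σ_X)(x − μ_X) for jointly normal variables.
E[Y | X=5.8] = -2.3 + (0.08)·(6.0/5.2)·(5.8 − (6.5)) = -2.3 + (0.092308)·(-0.7) = -2.3646.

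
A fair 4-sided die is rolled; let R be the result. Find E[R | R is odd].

2

Given R is odd, R is equally likely to be any of {1, 3}.
E[R | R is odd] = (1 + 3) / 2 = 2.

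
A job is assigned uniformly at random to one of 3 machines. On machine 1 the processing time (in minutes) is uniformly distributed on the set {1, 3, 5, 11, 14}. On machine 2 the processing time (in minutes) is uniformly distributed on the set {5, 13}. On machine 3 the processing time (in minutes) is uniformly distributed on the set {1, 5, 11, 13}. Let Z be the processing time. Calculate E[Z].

E[Z | machine 1] = (1+3+5+11+14)/5 = 34/5.
E[Z | machine 2] = (5+13)/2 = 9.
E[Z | machine 3] = (1+5+11+13)/4 = 15/2.
E[Z] = (1/3)·(34/5) + (1/3)·(9) + (1/3)·(15/2) = 233/30.

233/30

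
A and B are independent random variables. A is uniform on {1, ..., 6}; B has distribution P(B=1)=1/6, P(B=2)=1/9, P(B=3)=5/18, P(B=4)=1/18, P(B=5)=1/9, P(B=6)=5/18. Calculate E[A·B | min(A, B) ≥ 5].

P(min(A, B) ≥ 5) = 7/54.
Summing AB·P(x,y) over outcomes with min(A, B) ≥ 5 gives 110/27.
E[A·B | min(A, B) ≥ 5] = (110/27) / (7/54) = 220/7.

220/7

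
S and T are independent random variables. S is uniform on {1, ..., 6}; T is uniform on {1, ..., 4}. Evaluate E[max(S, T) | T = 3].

4

Outcomes with T = 3: (1,3), (2,3), (3,3), (4,3), (5,3), (6,3), each with probability 1/24.
E[max(S, T) | T = 3] = (3 + 3 + 3 + 4 + 5 + 6) / 6 = 4.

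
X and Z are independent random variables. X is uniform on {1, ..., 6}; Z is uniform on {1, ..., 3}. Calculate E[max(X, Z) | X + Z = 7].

5

Outcomes with X + Z = 7: (4,3), (5,2), (6,1), each with probability 1/18.
E[max(X, Z) | X + Z = 7] = (4 + 5 + 6) / 3 = 5.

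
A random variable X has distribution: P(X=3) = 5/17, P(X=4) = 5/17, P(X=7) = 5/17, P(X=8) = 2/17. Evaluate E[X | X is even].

36/7

P(X is even) = 7/17.
Σ over the event: 4·5/17 + 8·2/17 = 36/17.
E[X | X is even] = (36/17) / (7/17) = 36/7.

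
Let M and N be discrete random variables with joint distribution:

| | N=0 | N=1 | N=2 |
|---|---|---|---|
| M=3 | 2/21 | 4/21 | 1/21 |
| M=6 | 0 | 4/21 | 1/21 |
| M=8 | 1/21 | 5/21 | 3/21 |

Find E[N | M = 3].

6/7

P(M = 3) = 1/3.
Σ N·P over the event = 0·(2/21) + 1·(4/21) + 2·(1/21) = 2/7.
E[N | M = 3] = (2/7) / (1/3) = 6/7.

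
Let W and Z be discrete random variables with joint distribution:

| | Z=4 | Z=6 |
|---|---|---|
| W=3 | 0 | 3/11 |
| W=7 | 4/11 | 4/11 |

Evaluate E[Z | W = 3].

P(W = 3) = 3/11.
Summing Z·P(W=x,Z=y) over the conditioning event gives 18/11.
E[Z | W = 3] = (18/11) / (3/11) = 6.

6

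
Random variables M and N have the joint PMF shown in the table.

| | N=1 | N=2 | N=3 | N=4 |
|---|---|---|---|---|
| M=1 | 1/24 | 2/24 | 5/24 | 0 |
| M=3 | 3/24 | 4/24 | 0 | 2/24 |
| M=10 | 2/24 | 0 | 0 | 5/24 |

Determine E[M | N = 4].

8

P(N = 4) = 7/24.
Summing M·P(M=x,N=y) over the conditioning event gives 7/3.
E[M | N = 4] = (7/3) / (7/24) = 8.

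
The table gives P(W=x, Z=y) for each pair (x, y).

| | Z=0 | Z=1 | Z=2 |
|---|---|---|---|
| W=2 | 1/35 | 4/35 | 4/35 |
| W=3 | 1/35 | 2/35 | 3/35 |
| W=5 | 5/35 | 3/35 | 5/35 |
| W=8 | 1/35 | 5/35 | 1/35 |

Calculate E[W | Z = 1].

P(Z = 1) = 2/5.
Σ W·P over the event = 2·(4/35) + 3·(2/35) + 5·(3/35) + 8·(5/35) = 69/35.
E[W | Z = 1] = (69/35) / (2/5) = 69/14.

69/14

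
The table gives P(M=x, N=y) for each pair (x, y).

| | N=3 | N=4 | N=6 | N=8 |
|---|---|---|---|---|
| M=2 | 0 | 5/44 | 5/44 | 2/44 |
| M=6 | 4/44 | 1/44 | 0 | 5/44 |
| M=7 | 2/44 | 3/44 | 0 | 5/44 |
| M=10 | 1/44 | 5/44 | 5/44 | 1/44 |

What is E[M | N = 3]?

48/7

P(N = 3) = 7/44.
Summing M·P(M=x,N=y) over the conditioning event gives 12/11.
E[M | N = 3] = (12/11) / (7/44) = 48/7.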